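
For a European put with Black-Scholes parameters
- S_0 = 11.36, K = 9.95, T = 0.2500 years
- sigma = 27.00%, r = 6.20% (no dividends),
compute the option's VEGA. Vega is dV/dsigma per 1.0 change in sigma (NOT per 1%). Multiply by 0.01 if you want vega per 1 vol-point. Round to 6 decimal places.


d1 = 1.1639878676; d2 = 1.0289878676
phi(d1) = 0.2026302456; exp(-qT) = 1.0000000000; exp(-rT) = 0.9846195068
Vega = S * exp(-qT) * phi(d1) * sqrt(T) = 11.3600 * 1.0000000000 * 0.2026302456 * 0.5000000000 = 1.150940

Answer: Vega = 1.150940


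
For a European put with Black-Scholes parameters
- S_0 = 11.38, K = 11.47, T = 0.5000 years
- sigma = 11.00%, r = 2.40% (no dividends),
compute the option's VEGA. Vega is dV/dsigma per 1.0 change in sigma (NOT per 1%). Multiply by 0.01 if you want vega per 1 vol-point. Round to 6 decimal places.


Answer: Vega = 3.196714

Derivation:
d1 = 0.0918917089; d2 = 0.0141099630
phi(d1) = 0.3972614796; exp(-qT) = 1.0000000000; exp(-rT) = 0.9880717129
Vega = S * exp(-qT) * phi(d1) * sqrt(T) = 11.3800 * 1.0000000000 * 0.3972614796 * 0.7071067812 = 3.196714


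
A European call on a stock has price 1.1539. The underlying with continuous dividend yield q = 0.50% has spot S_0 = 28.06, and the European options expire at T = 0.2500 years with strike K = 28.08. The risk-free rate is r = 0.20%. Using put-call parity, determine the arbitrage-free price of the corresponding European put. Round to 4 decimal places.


Put-call parity: C - P = S_0 * exp(-qT) - K * exp(-rT).
S_0 * exp(-qT) = 28.0600 * 0.99875078 = 28.02494691
K * exp(-rT) = 28.0800 * 0.99950012 = 28.06596351
P = C - S*exp(-qT) + K*exp(-rT)
P = 1.1539 - 28.02494691 + 28.06596351 = 1.1949

Answer: Put price = 1.1949


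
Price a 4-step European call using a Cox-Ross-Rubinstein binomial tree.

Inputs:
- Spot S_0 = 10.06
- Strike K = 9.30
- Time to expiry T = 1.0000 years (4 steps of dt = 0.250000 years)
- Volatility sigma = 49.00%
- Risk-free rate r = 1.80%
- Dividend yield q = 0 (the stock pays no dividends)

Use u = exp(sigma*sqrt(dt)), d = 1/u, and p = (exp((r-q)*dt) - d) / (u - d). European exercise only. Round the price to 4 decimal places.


dt = T/N = 0.250000
u = exp(sigma*sqrt(dt)) = 1.277621; d = 1/u = 0.782705
p = (exp((r-q)*dt) - d) / (u - d) = 0.448167
Discount per step: exp(-r*dt) = 0.995510
Stock lattice S(k, i) with i counting down-moves:
  k=0: S(0,0) = 10.0600
  k=1: S(1,0) = 12.8529; S(1,1) = 7.8740
  k=2: S(2,0) = 16.4211; S(2,1) = 10.0600; S(2,2) = 6.1630
  k=3: S(3,0) = 20.9799; S(3,1) = 12.8529; S(3,2) = 7.8740; S(3,3) = 4.8238
  k=4: S(4,0) = 26.8044; S(4,1) = 16.4211; S(4,2) = 10.0600; S(4,3) = 6.1630; S(4,4) = 3.7756
Terminal payoffs V(N, i) = max(S_T - K, 0):
  V(4,0) = 17.504430; V(4,1) = 7.121101; V(4,2) = 0.760000; V(4,3) = 0.000000; V(4,4) = 0.000000
Backward induction: V(k, i) = exp(-r*dt) * [p * V(k+1, i) + (1-p) * V(k+1, i+1)].
  V(3,0) = exp(-r*dt) * [p*17.504430 + (1-p)*7.121101] = 11.721705
  V(3,1) = exp(-r*dt) * [p*7.121101 + (1-p)*0.760000] = 3.594626
  V(3,2) = exp(-r*dt) * [p*0.760000 + (1-p)*0.000000] = 0.339078
  V(3,3) = exp(-r*dt) * [p*0.000000 + (1-p)*0.000000] = 0.000000
  V(2,0) = exp(-r*dt) * [p*11.721705 + (1-p)*3.594626] = 7.204426
  V(2,1) = exp(-r*dt) * [p*3.594626 + (1-p)*0.339078] = 1.790036
  V(2,2) = exp(-r*dt) * [p*0.339078 + (1-p)*0.000000] = 0.151281
  V(1,0) = exp(-r*dt) * [p*7.204426 + (1-p)*1.790036] = 4.197657
  V(1,1) = exp(-r*dt) * [p*1.790036 + (1-p)*0.151281] = 0.881741
  V(0,0) = exp(-r*dt) * [p*4.197657 + (1-p)*0.881741] = 2.357195

Answer: Price = V(0,0) = 2.3572


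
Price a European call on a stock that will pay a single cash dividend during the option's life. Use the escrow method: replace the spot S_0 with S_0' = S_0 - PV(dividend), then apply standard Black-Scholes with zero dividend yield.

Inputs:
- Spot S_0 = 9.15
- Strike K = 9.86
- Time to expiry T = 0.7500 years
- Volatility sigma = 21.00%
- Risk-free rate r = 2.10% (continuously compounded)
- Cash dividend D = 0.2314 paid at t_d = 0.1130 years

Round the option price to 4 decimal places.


Answer: Price = 0.3527

Derivation:
PV(D) = D * exp(-r * t_d) = 0.2314 * 0.99762981 = 0.23085154
S_0' = S_0 - PV(D) = 9.1500 - 0.23085154 = 8.91914846
d1 = (ln(S_0'/K) + (r + sigma^2/2)*T) / (sigma*sqrt(T)) = -0.37389308
d2 = d1 - sigma*sqrt(T) = -0.55575842
exp(-rT) = 0.98437338
N(d1) = 0.35424193; N(d2) = 0.28918801
C = S_0' * N(d1) - K * exp(-rT) * N(d2) = 8.91914846 * 0.35424193 - 9.8600 * 0.98437338 * 0.28918801 = 0.3527


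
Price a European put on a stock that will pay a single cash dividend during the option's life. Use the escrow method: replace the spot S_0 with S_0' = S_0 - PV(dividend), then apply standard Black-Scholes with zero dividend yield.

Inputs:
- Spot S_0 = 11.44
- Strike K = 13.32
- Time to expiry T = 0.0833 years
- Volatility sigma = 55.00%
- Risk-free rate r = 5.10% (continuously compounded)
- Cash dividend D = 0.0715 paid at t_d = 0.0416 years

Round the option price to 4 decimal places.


Answer: Price = 2.0661

Derivation:
PV(D) = D * exp(-r * t_d) = 0.0715 * 0.99788065 = 0.07134847
S_0' = S_0 - PV(D) = 11.4400 - 0.07134847 = 11.36865153
d1 = (ln(S_0'/K) + (r + sigma^2/2)*T) / (sigma*sqrt(T)) = -0.89177223
d2 = d1 - sigma*sqrt(T) = -1.05051180
exp(-rT) = 0.99576071
N(-d1) = 0.81374249; N(-d2) = 0.85325857
P = K * exp(-rT) * N(-d2) - S_0' * N(-d1) = 13.3200 * 0.99576071 * 0.85325857 - 11.36865153 * 0.81374249 = 2.0661


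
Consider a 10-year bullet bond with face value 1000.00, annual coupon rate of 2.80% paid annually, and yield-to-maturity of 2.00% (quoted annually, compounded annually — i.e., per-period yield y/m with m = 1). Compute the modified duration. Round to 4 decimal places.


Answer: Modified duration = 8.7311

Derivation:
Coupon per period c = face * coupon_rate / m = 28.000000
Periods per year m = 1; per-period yield y/m = 0.020000
Number of cashflows N = 10
Cashflows (t years, CF_t, discount factor 1/(1+y/m)^(m*t), PV):
  t = 1.0000: CF_t = 28.000000, DF = 0.980392, PV = 27.450980
  t = 2.0000: CF_t = 28.000000, DF = 0.961169, PV = 26.912726
  t = 3.0000: CF_t = 28.000000, DF = 0.942322, PV = 26.385025
  t = 4.0000: CF_t = 28.000000, DF = 0.923845, PV = 25.867672
  t = 5.0000: CF_t = 28.000000, DF = 0.905731, PV = 25.360463
  t = 6.0000: CF_t = 28.000000, DF = 0.887971, PV = 24.863199
  t = 7.0000: CF_t = 28.000000, DF = 0.870560, PV = 24.375685
  t = 8.0000: CF_t = 28.000000, DF = 0.853490, PV = 23.897730
  t = 9.0000: CF_t = 28.000000, DF = 0.836755, PV = 23.429147
  t = 10.0000: CF_t = 1028.000000, DF = 0.820348, PV = 843.318052
Price P = sum_t PV_t = 1071.860680
First compute Macaulay numerator sum_t t * PV_t:
  t * PV_t at t = 1.0000: 27.450980
  t * PV_t at t = 2.0000: 53.825452
  t * PV_t at t = 3.0000: 79.155076
  t * PV_t at t = 4.0000: 103.470688
  t * PV_t at t = 5.0000: 126.802313
  t * PV_t at t = 6.0000: 149.179192
  t * PV_t at t = 7.0000: 170.629795
  t * PV_t at t = 8.0000: 191.181843
  t * PV_t at t = 9.0000: 210.862327
  t * PV_t at t = 10.0000: 8433.180523
Macaulay duration D = 9545.738189 / 1071.860680 = 8.905764
Modified duration = D / (1 + y/m) = 8.905764 / (1 + 0.020000) = 8.731141


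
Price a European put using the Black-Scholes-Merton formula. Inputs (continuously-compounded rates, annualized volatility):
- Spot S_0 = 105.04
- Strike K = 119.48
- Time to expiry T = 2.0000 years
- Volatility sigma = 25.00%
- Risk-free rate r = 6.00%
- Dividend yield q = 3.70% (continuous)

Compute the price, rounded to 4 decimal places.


d1 = (ln(S/K) + (r - q + 0.5*sigma^2) * T) / (sigma * sqrt(T)) = -0.05743903
d2 = d1 - sigma * sqrt(T) = -0.41099242
exp(-rT) = 0.88692044; exp(-qT) = 0.92867169
P = K * exp(-rT) * N(-d2) - S_0 * exp(-qT) * N(-d1)
N(-d1) = 0.52290226; N(-d2) = 0.65946095
P = 119.4800 * 0.88692044 * 0.65946095 - 105.0400 * 0.92867169 * 0.52290226 = 18.8747

Answer: Price = 18.8747


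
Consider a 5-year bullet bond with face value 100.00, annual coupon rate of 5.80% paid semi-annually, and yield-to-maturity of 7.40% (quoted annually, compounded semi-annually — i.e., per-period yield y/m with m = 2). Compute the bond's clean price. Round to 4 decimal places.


Answer: Price = 93.4133

Derivation:
Coupon per period c = face * coupon_rate / m = 2.900000
Periods per year m = 2; per-period yield y/m = 0.037000
Number of cashflows N = 10
Cashflows (t years, CF_t, discount factor 1/(1+y/m)^(m*t), PV):
  t = 0.5000: CF_t = 2.900000, DF = 0.964320, PV = 2.796528
  t = 1.0000: CF_t = 2.900000, DF = 0.929913, PV = 2.696749
  t = 1.5000: CF_t = 2.900000, DF = 0.896734, PV = 2.600529
  t = 2.0000: CF_t = 2.900000, DF = 0.864739, PV = 2.507743
  t = 2.5000: CF_t = 2.900000, DF = 0.833885, PV = 2.418267
  t = 3.0000: CF_t = 2.900000, DF = 0.804132, PV = 2.331983
  t = 3.5000: CF_t = 2.900000, DF = 0.775441, PV = 2.248779
  t = 4.0000: CF_t = 2.900000, DF = 0.747773, PV = 2.168543
  t = 4.5000: CF_t = 2.900000, DF = 0.721093, PV = 2.091169
  t = 5.0000: CF_t = 102.900000, DF = 0.695364, PV = 71.552994
Price P = sum_t PV_t = 93.413284


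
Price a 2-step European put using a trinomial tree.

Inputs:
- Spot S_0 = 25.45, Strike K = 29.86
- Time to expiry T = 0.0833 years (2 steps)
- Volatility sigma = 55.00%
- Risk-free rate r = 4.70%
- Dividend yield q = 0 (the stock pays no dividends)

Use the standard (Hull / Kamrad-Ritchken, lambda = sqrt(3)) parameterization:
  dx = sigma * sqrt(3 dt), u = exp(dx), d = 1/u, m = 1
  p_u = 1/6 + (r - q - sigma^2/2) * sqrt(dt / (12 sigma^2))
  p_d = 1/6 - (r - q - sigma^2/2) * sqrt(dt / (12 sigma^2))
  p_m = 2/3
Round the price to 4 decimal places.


dt = T/N = 0.041650; dx = sigma*sqrt(3*dt) = 0.194415
u = exp(dx) = 1.214601; d = 1/u = 0.823316
p_u = 0.155500, p_m = 0.666667, p_d = 0.177834
Discount per step: exp(-r*dt) = 0.998044
Stock lattice S(k, j) with j the centered position index:
  k=0: S(0,+0) = 25.4500
  k=1: S(1,-1) = 20.9534; S(1,+0) = 25.4500; S(1,+1) = 30.9116
  k=2: S(2,-2) = 17.2513; S(2,-1) = 20.9534; S(2,+0) = 25.4500; S(2,+1) = 30.9116; S(2,+2) = 37.5452
Terminal payoffs V(N, j) = max(K - S_T, 0):
  V(2,-2) = 12.608747; V(2,-1) = 8.906614; V(2,+0) = 4.410000; V(2,+1) = 0.000000; V(2,+2) = 0.000000
Backward induction: V(k, j) = exp(-r*dt) * [p_u * V(k+1, j+1) + p_m * V(k+1, j) + p_d * V(k+1, j-1)]
  V(1,-1) = exp(-r*dt) * [p_u*4.410000 + p_m*8.906614 + p_d*12.608747] = 8.848416
  V(1,+0) = exp(-r*dt) * [p_u*0.000000 + p_m*4.410000 + p_d*8.906614] = 4.515047
  V(1,+1) = exp(-r*dt) * [p_u*0.000000 + p_m*0.000000 + p_d*4.410000] = 0.782712
  V(0,+0) = exp(-r*dt) * [p_u*0.782712 + p_m*4.515047 + p_d*8.848416] = 4.696086

Answer: Price = V(0,0) = 4.6961


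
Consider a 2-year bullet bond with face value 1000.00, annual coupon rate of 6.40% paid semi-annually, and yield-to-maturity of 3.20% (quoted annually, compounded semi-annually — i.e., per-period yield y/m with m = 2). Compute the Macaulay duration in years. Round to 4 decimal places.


Coupon per period c = face * coupon_rate / m = 32.000000
Periods per year m = 2; per-period yield y/m = 0.016000
Number of cashflows N = 4
Cashflows (t years, CF_t, discount factor 1/(1+y/m)^(m*t), PV):
  t = 0.5000: CF_t = 32.000000, DF = 0.984252, PV = 31.496063
  t = 1.0000: CF_t = 32.000000, DF = 0.968752, PV = 31.000062
  t = 1.5000: CF_t = 32.000000, DF = 0.953496, PV = 30.511872
  t = 2.0000: CF_t = 1032.000000, DF = 0.938480, PV = 968.511687
Price P = sum_t PV_t = 1061.519684
Macaulay numerator sum_t t * PV_t:
  t * PV_t at t = 0.5000: 15.748031
  t * PV_t at t = 1.0000: 31.000062
  t * PV_t at t = 1.5000: 45.767808
  t * PV_t at t = 2.0000: 1937.023373
Macaulay duration D = (sum_t t * PV_t) / P = 2029.539275 / 1061.519684 = 1.911919

Answer: Macaulay duration = 1.9119 years


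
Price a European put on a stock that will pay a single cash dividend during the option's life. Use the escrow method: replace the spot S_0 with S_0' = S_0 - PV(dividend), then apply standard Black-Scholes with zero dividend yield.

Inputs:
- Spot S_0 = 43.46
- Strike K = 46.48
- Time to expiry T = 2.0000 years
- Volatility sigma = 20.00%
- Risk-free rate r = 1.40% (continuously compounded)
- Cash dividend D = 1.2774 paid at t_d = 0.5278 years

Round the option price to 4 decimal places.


Answer: Price = 6.5599

Derivation:
PV(D) = D * exp(-r * t_d) = 1.2774 * 0.99263803 = 1.26799582
S_0' = S_0 - PV(D) = 43.4600 - 1.26799582 = 42.19200418
d1 = (ln(S_0'/K) + (r + sigma^2/2)*T) / (sigma*sqrt(T)) = -0.10179291
d2 = d1 - sigma*sqrt(T) = -0.38463563
exp(-rT) = 0.97238837
N(-d1) = 0.54053947; N(-d2) = 0.64974630
P = K * exp(-rT) * N(-d2) - S_0' * N(-d1) = 46.4800 * 0.97238837 * 0.64974630 - 42.19200418 * 0.54053947 = 6.5599


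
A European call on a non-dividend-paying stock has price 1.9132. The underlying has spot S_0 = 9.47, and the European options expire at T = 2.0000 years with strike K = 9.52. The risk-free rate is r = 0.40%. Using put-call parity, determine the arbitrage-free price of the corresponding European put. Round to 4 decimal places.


Answer: Put price = 1.8873

Derivation:
Put-call parity: C - P = S_0 * exp(-qT) - K * exp(-rT).
S_0 * exp(-qT) = 9.4700 * 1.00000000 = 9.47000000
K * exp(-rT) = 9.5200 * 0.99203191 = 9.44414383
P = C - S*exp(-qT) + K*exp(-rT)
P = 1.9132 - 9.47000000 + 9.44414383 = 1.8873


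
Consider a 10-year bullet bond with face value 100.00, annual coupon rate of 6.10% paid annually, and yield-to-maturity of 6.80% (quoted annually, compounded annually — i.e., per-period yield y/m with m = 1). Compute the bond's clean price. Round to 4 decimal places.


Coupon per period c = face * coupon_rate / m = 6.100000
Periods per year m = 1; per-period yield y/m = 0.068000
Number of cashflows N = 10
Cashflows (t years, CF_t, discount factor 1/(1+y/m)^(m*t), PV):
  t = 1.0000: CF_t = 6.100000, DF = 0.936330, PV = 5.711610
  t = 2.0000: CF_t = 6.100000, DF = 0.876713, PV = 5.347950
  t = 3.0000: CF_t = 6.100000, DF = 0.820892, PV = 5.007444
  t = 4.0000: CF_t = 6.100000, DF = 0.768626, PV = 4.688618
  t = 5.0000: CF_t = 6.100000, DF = 0.719687, PV = 4.390091
  t = 6.0000: CF_t = 6.100000, DF = 0.673864, PV = 4.110573
  t = 7.0000: CF_t = 6.100000, DF = 0.630959, PV = 3.848851
  t = 8.0000: CF_t = 6.100000, DF = 0.590786, PV = 3.603793
  t = 9.0000: CF_t = 6.100000, DF = 0.553170, PV = 3.374338
  t = 10.0000: CF_t = 106.100000, DF = 0.517950, PV = 54.954449
Price P = sum_t PV_t = 95.037716

Answer: Price = 95.0377


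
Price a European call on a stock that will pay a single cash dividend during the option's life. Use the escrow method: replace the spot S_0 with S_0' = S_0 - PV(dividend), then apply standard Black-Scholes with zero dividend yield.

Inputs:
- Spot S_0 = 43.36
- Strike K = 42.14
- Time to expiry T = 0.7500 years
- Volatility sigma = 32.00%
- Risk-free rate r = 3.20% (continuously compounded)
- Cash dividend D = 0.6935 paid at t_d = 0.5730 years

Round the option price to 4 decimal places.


PV(D) = D * exp(-r * t_d) = 0.6935 * 0.98183108 = 0.68089986
S_0' = S_0 - PV(D) = 43.3600 - 0.68089986 = 42.67910014
d1 = (ln(S_0'/K) + (r + sigma^2/2)*T) / (sigma*sqrt(T)) = 0.27103685
d2 = d1 - sigma*sqrt(T) = -0.00609128
exp(-rT) = 0.97628571
N(d1) = 0.60681865; N(d2) = 0.49756994
C = S_0' * N(d1) - K * exp(-rT) * N(d2) = 42.67910014 * 0.60681865 - 42.1400 * 0.97628571 * 0.49756994 = 5.4281

Answer: Price = 5.4281


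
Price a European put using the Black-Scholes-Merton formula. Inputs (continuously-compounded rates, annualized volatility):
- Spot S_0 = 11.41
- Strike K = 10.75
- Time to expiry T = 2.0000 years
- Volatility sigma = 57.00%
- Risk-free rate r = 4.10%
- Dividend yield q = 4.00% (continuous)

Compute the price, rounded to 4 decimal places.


d1 = (ln(S/K) + (r - q + 0.5*sigma^2) * T) / (sigma * sqrt(T)) = 0.47944868
d2 = d1 - sigma * sqrt(T) = -0.32665305
exp(-rT) = 0.92127196; exp(-qT) = 0.92311635
P = K * exp(-rT) * N(-d2) - S_0 * exp(-qT) * N(-d1)
N(-d1) = 0.31580974; N(-d2) = 0.62803484
P = 10.7500 * 0.92127196 * 0.62803484 - 11.4100 * 0.92311635 * 0.31580974 = 2.8935

Answer: Price = 2.8935


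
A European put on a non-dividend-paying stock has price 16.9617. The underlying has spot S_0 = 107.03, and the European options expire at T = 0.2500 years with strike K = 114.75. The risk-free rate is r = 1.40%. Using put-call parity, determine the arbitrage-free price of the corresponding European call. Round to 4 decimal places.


Put-call parity: C - P = S_0 * exp(-qT) - K * exp(-rT).
S_0 * exp(-qT) = 107.0300 * 1.00000000 = 107.03000000
K * exp(-rT) = 114.7500 * 0.99650612 = 114.34907702
C = P + S*exp(-qT) - K*exp(-rT)
C = 16.9617 + 107.03000000 - 114.34907702 = 9.6426

Answer: Call price = 9.6426


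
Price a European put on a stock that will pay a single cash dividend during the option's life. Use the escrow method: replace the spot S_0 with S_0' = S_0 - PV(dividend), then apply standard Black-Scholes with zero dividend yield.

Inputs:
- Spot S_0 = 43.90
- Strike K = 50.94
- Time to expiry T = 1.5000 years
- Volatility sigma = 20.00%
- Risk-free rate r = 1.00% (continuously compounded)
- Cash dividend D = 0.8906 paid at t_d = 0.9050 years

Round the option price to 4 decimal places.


Answer: Price = 8.9877

Derivation:
PV(D) = D * exp(-r * t_d) = 0.8906 * 0.99099083 = 0.88257643
S_0' = S_0 - PV(D) = 43.9000 - 0.88257643 = 43.01742357
d1 = (ln(S_0'/K) + (r + sigma^2/2)*T) / (sigma*sqrt(T)) = -0.50640439
d2 = d1 - sigma*sqrt(T) = -0.75135337
exp(-rT) = 0.98511194
N(-d1) = 0.69371360; N(-d2) = 0.77377999
P = K * exp(-rT) * N(-d2) - S_0' * N(-d1) = 50.9400 * 0.98511194 * 0.77377999 - 43.01742357 * 0.69371360 = 8.9877


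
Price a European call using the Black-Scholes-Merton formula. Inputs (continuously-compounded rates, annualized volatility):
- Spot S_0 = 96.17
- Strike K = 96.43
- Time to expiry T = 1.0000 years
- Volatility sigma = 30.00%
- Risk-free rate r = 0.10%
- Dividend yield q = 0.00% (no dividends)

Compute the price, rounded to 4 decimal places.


Answer: Price = 11.3950

Derivation:
d1 = (ln(S/K) + (r - q + 0.5*sigma^2) * T) / (sigma * sqrt(T)) = 0.14433367
d2 = d1 - sigma * sqrt(T) = -0.15566633
exp(-rT) = 0.99900050; exp(-qT) = 1.00000000
C = S_0 * exp(-qT) * N(d1) - K * exp(-rT) * N(d2)
N(d1) = 0.55738151; N(d2) = 0.43814802
C = 96.1700 * 1.00000000 * 0.55738151 - 96.4300 * 0.99900050 * 0.43814802 = 11.3950


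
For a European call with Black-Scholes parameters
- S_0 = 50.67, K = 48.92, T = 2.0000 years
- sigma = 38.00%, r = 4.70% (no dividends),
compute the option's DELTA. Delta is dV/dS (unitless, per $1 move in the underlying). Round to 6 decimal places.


Answer: Delta = 0.694631

Derivation:
d1 = 0.5090195784; d2 = -0.0283815753
phi(d1) = 0.3504669052; exp(-qT) = 1.0000000000; exp(-rT) = 0.9102827622
N(d1) = 0.6946307495
Delta = exp(-qT) * N(d1) = 1.0000000000 * 0.6946307495 = 0.694631


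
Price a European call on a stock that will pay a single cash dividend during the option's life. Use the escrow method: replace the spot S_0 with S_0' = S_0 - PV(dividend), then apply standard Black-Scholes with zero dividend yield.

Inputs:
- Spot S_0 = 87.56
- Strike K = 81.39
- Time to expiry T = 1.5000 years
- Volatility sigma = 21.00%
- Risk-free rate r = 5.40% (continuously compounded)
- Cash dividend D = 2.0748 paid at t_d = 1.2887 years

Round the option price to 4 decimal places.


PV(D) = D * exp(-r * t_d) = 2.0748 * 0.93277637 = 1.93532440
S_0' = S_0 - PV(D) = 87.5600 - 1.93532440 = 85.62467560
d1 = (ln(S_0'/K) + (r + sigma^2/2)*T) / (sigma*sqrt(T)) = 0.64074022
d2 = d1 - sigma*sqrt(T) = 0.38354380
exp(-rT) = 0.92219369
N(d1) = 0.73915426; N(d2) = 0.64934170
C = S_0' * N(d1) - K * exp(-rT) * N(d2) = 85.62467560 * 0.73915426 - 81.3900 * 0.92219369 * 0.64934170 = 14.5520

Answer: Price = 14.5520


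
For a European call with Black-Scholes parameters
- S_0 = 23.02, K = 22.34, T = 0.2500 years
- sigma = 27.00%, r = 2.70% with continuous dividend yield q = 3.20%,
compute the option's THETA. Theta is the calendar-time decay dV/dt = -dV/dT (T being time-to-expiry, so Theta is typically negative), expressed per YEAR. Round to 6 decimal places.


Answer: Theta = -2.253158

Derivation:
d1 = 0.2803489604; d2 = 0.1453489604
phi(d1) = 0.3835687889; exp(-qT) = 0.9920319148; exp(-rT) = 0.9932727301
Theta = -S*exp(-qT)*phi(d1)*sigma/(2*sqrt(T)) - r*K*exp(-rT)*N(d2) + q*S*exp(-qT)*N(d1)
N(d1) = 0.6103951044; N(d2) = 0.5577823198; sqrt(T) = 0.5000000000
Term 1 = -23.0200 * 0.9920319148 * 0.3835687889 * 0.2700 / (2 * 0.5000000000) = -2.3650372689
Term 2 = -0.0270 * 22.3400 * 0.9932727301 * 0.5577823198 = -0.3341797959
Term 3 = 0.0320 * 23.0200 * 0.9920319148 * 0.6103951044 = 0.4460586683
Theta = -2.3650372689 + (-0.3341797959) + (0.4460586683) = -2.253158


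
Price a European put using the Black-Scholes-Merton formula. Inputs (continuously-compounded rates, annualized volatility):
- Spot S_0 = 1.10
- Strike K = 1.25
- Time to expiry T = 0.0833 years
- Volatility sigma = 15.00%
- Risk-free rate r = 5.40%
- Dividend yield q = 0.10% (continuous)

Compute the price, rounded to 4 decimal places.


Answer: Price = 0.1445

Derivation:
d1 = (ln(S/K) + (r - q + 0.5*sigma^2) * T) / (sigma * sqrt(T)) = -2.82915142
d2 = d1 - sigma * sqrt(T) = -2.87244403
exp(-rT) = 0.99551190; exp(-qT) = 0.99991670
P = K * exp(-rT) * N(-d2) - S_0 * exp(-qT) * N(-d1)
N(-d1) = 0.99766642; N(-d2) = 0.99796345
P = 1.2500 * 0.99551190 * 0.99796345 - 1.1000 * 0.99991670 * 0.99766642 = 0.1445


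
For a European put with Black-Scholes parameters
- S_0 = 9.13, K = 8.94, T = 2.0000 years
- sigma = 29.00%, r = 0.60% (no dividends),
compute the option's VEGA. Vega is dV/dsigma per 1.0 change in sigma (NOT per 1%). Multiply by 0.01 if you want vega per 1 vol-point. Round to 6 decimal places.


d1 = 0.2855982477; d2 = -0.1245236854
phi(d1) = 0.3829994550; exp(-qT) = 1.0000000000; exp(-rT) = 0.9880717129
Vega = S * exp(-qT) * phi(d1) * sqrt(T) = 9.1300 * 1.0000000000 * 0.3829994550 * 1.4142135624 = 4.945201

Answer: Vega = 4.945201


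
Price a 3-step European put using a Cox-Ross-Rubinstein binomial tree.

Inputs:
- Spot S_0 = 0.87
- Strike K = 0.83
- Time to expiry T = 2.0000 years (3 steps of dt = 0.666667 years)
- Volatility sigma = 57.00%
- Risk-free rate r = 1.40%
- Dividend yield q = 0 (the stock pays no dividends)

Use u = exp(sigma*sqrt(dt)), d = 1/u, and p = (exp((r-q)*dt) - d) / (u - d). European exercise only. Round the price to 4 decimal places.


dt = T/N = 0.666667
u = exp(sigma*sqrt(dt)) = 1.592656; d = 1/u = 0.627882
p = (exp((r-q)*dt) - d) / (u - d) = 0.395424
Discount per step: exp(-r*dt) = 0.990710
Stock lattice S(k, i) with i counting down-moves:
  k=0: S(0,0) = 0.8700
  k=1: S(1,0) = 1.3856; S(1,1) = 0.5463
  k=2: S(2,0) = 2.2068; S(2,1) = 0.8700; S(2,2) = 0.3430
  k=3: S(3,0) = 3.5147; S(3,1) = 1.3856; S(3,2) = 0.5463; S(3,3) = 0.2154
Terminal payoffs V(N, i) = max(K - S_T, 0):
  V(3,0) = 0.000000; V(3,1) = 0.000000; V(3,2) = 0.283743; V(3,3) = 0.614646
Backward induction: V(k, i) = exp(-r*dt) * [p * V(k+1, i) + (1-p) * V(k+1, i+1)].
  V(2,0) = exp(-r*dt) * [p*0.000000 + (1-p)*0.000000] = 0.000000
  V(2,1) = exp(-r*dt) * [p*0.000000 + (1-p)*0.283743] = 0.169950
  V(2,2) = exp(-r*dt) * [p*0.283743 + (1-p)*0.614646] = 0.479304
  V(1,0) = exp(-r*dt) * [p*0.000000 + (1-p)*0.169950] = 0.101793
  V(1,1) = exp(-r*dt) * [p*0.169950 + (1-p)*0.479304] = 0.353662
  V(0,0) = exp(-r*dt) * [p*0.101793 + (1-p)*0.353662] = 0.251707

Answer: Price = V(0,0) = 0.2517


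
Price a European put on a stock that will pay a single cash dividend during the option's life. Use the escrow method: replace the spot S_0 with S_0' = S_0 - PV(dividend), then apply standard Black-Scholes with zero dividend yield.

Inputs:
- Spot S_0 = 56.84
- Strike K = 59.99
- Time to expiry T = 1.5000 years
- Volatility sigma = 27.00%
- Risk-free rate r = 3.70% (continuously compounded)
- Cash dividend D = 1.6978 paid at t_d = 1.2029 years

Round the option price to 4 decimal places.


Answer: Price = 8.1446

Derivation:
PV(D) = D * exp(-r * t_d) = 1.6978 * 0.95646862 = 1.62389242
S_0' = S_0 - PV(D) = 56.8400 - 1.62389242 = 55.21610758
d1 = (ln(S_0'/K) + (r + sigma^2/2)*T) / (sigma*sqrt(T)) = 0.08241122
d2 = d1 - sigma*sqrt(T) = -0.24826990
exp(-rT) = 0.94601202
N(-d1) = 0.46715986; N(-d2) = 0.59803721
P = K * exp(-rT) * N(-d2) - S_0' * N(-d1) = 59.9900 * 0.94601202 * 0.59803721 - 55.21610758 * 0.46715986 = 8.1446


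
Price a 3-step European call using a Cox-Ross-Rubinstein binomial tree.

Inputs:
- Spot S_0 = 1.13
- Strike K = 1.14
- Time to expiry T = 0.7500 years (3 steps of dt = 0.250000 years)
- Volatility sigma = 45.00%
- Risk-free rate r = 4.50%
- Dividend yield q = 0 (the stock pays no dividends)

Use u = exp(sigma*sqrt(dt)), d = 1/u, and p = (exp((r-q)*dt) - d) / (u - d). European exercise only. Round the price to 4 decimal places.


Answer: Price = V(0,0) = 0.2008

Derivation:
dt = T/N = 0.250000
u = exp(sigma*sqrt(dt)) = 1.252323; d = 1/u = 0.798516
p = (exp((r-q)*dt) - d) / (u - d) = 0.468916
Discount per step: exp(-r*dt) = 0.988813
Stock lattice S(k, i) with i counting down-moves:
  k=0: S(0,0) = 1.1300
  k=1: S(1,0) = 1.4151; S(1,1) = 0.9023
  k=2: S(2,0) = 1.7722; S(2,1) = 1.1300; S(2,2) = 0.7205
  k=3: S(3,0) = 2.2194; S(3,1) = 1.4151; S(3,2) = 0.9023; S(3,3) = 0.5753
Terminal payoffs V(N, i) = max(S_T - K, 0):
  V(3,0) = 1.079357; V(3,1) = 0.275125; V(3,2) = 0.000000; V(3,3) = 0.000000
Backward induction: V(k, i) = exp(-r*dt) * [p * V(k+1, i) + (1-p) * V(k+1, i+1)].
  V(2,0) = exp(-r*dt) * [p*1.079357 + (1-p)*0.275125] = 0.644946
  V(2,1) = exp(-r*dt) * [p*0.275125 + (1-p)*0.000000] = 0.127567
  V(2,2) = exp(-r*dt) * [p*0.000000 + (1-p)*0.000000] = 0.000000
  V(1,0) = exp(-r*dt) * [p*0.644946 + (1-p)*0.127567] = 0.366033
  V(1,1) = exp(-r*dt) * [p*0.127567 + (1-p)*0.000000] = 0.059149
  V(0,0) = exp(-r*dt) * [p*0.366033 + (1-p)*0.059149] = 0.200781


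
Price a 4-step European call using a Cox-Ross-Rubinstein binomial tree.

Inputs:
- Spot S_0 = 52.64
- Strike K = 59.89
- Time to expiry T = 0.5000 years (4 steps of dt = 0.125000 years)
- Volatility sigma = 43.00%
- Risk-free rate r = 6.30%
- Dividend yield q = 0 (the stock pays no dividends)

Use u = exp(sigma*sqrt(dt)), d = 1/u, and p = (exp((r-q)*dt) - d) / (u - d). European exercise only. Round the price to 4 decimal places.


Answer: Price = V(0,0) = 4.6638

Derivation:
dt = T/N = 0.125000
u = exp(sigma*sqrt(dt)) = 1.164193; d = 1/u = 0.858964
p = (exp((r-q)*dt) - d) / (u - d) = 0.487968
Discount per step: exp(-r*dt) = 0.992156
Stock lattice S(k, i) with i counting down-moves:
  k=0: S(0,0) = 52.6400
  k=1: S(1,0) = 61.2831; S(1,1) = 45.2159
  k=2: S(2,0) = 71.3454; S(2,1) = 52.6400; S(2,2) = 38.8388
  k=3: S(3,0) = 83.0597; S(3,1) = 61.2831; S(3,2) = 45.2159; S(3,3) = 33.3612
  k=4: S(4,0) = 96.6976; S(4,1) = 71.3454; S(4,2) = 52.6400; S(4,3) = 38.8388; S(4,4) = 28.6560
Terminal payoffs V(N, i) = max(S_T - K, 0):
  V(4,0) = 36.807555; V(4,1) = 11.455352; V(4,2) = 0.000000; V(4,3) = 0.000000; V(4,4) = 0.000000
Backward induction: V(k, i) = exp(-r*dt) * [p * V(k+1, i) + (1-p) * V(k+1, i+1)].
  V(3,0) = exp(-r*dt) * [p*36.807555 + (1-p)*11.455352] = 23.639526
  V(3,1) = exp(-r*dt) * [p*11.455352 + (1-p)*0.000000] = 5.546001
  V(3,2) = exp(-r*dt) * [p*0.000000 + (1-p)*0.000000] = 0.000000
  V(3,3) = exp(-r*dt) * [p*0.000000 + (1-p)*0.000000] = 0.000000
  V(2,0) = exp(-r*dt) * [p*23.639526 + (1-p)*5.546001] = 14.262307
  V(2,1) = exp(-r*dt) * [p*5.546001 + (1-p)*0.000000] = 2.685044
  V(2,2) = exp(-r*dt) * [p*0.000000 + (1-p)*0.000000] = 0.000000
  V(1,0) = exp(-r*dt) * [p*14.262307 + (1-p)*2.685044] = 8.269005
  V(1,1) = exp(-r*dt) * [p*2.685044 + (1-p)*0.000000] = 1.299939
  V(0,0) = exp(-r*dt) * [p*8.269005 + (1-p)*1.299939] = 4.663750


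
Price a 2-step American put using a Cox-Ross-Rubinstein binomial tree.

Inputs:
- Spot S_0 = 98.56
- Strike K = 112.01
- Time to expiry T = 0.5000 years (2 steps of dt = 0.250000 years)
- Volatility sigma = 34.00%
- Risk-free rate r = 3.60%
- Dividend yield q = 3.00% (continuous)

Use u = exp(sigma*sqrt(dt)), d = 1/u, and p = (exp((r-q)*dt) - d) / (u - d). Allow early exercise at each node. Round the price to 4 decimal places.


dt = T/N = 0.250000
u = exp(sigma*sqrt(dt)) = 1.185305; d = 1/u = 0.843665
p = (exp((r-q)*dt) - d) / (u - d) = 0.461996
Discount per step: exp(-r*dt) = 0.991040
Stock lattice S(k, i) with i counting down-moves:
  k=0: S(0,0) = 98.5600
  k=1: S(1,0) = 116.8236; S(1,1) = 83.1516
  k=2: S(2,0) = 138.4716; S(2,1) = 98.5600; S(2,2) = 70.1521
Terminal payoffs V(N, i) = max(K - S_T, 0):
  V(2,0) = 0.000000; V(2,1) = 13.450000; V(2,2) = 41.857917
Backward induction: V(k, i) = exp(-r*dt) * [p * V(k+1, i) + (1-p) * V(k+1, i+1)]; then take max(V_cont, immediate exercise) for American.
  V(1,0) = exp(-r*dt) * [p*0.000000 + (1-p)*13.450000] = 7.171321; exercise = 0.000000; V(1,0) = max -> 7.171321
  V(1,1) = exp(-r*dt) * [p*13.450000 + (1-p)*41.857917] = 28.476133; exercise = 28.858396; V(1,1) = max -> 28.858396
  V(0,0) = exp(-r*dt) * [p*7.171321 + (1-p)*28.858396] = 18.670265; exercise = 13.450000; V(0,0) = max -> 18.670265

Answer: Price = V(0,0) = 18.6703


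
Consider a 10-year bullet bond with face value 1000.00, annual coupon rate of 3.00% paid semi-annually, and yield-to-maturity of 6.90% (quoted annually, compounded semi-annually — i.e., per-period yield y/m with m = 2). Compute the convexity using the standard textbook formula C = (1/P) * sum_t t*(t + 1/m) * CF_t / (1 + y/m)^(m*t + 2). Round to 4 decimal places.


Coupon per period c = face * coupon_rate / m = 15.000000
Periods per year m = 2; per-period yield y/m = 0.034500
Number of cashflows N = 20
Cashflows (t years, CF_t, discount factor 1/(1+y/m)^(m*t), PV):
  t = 0.5000: CF_t = 15.000000, DF = 0.966651, PV = 14.499758
  t = 1.0000: CF_t = 15.000000, DF = 0.934413, PV = 14.016199
  t = 1.5000: CF_t = 15.000000, DF = 0.903251, PV = 13.548767
  t = 2.0000: CF_t = 15.000000, DF = 0.873128, PV = 13.096923
  t = 2.5000: CF_t = 15.000000, DF = 0.844010, PV = 12.660148
  t = 3.0000: CF_t = 15.000000, DF = 0.815863, PV = 12.237939
  t = 3.5000: CF_t = 15.000000, DF = 0.788654, PV = 11.829811
  t = 4.0000: CF_t = 15.000000, DF = 0.762353, PV = 11.435293
  t = 4.5000: CF_t = 15.000000, DF = 0.736929, PV = 11.053932
  t = 5.0000: CF_t = 15.000000, DF = 0.712353, PV = 10.685290
  t = 5.5000: CF_t = 15.000000, DF = 0.688596, PV = 10.328941
  t = 6.0000: CF_t = 15.000000, DF = 0.665632, PV = 9.984477
  t = 6.5000: CF_t = 15.000000, DF = 0.643433, PV = 9.651500
  t = 7.0000: CF_t = 15.000000, DF = 0.621975, PV = 9.329628
  t = 7.5000: CF_t = 15.000000, DF = 0.601233, PV = 9.018490
  t = 8.0000: CF_t = 15.000000, DF = 0.581182, PV = 8.717728
  t = 8.5000: CF_t = 15.000000, DF = 0.561800, PV = 8.426997
  t = 9.0000: CF_t = 15.000000, DF = 0.543064, PV = 8.145961
  t = 9.5000: CF_t = 15.000000, DF = 0.524953, PV = 7.874298
  t = 10.0000: CF_t = 1015.000000, DF = 0.507446, PV = 515.058006
Price P = sum_t PV_t = 721.600089
Convexity numerator sum_t t*(t + 1/m) * CF_t / (1+y/m)^(m*t + 2):
  t = 0.5000: term = 6.774383
  t = 1.0000: term = 19.645385
  t = 1.5000: term = 37.980444
  t = 2.0000: term = 61.189696
  t = 2.5000: term = 88.723580
  t = 3.0000: term = 120.070577
  t = 3.5000: term = 154.755053
  t = 4.0000: term = 192.335218
  t = 4.5000: term = 232.401182
  t = 5.0000: term = 274.573116
  t = 5.5000: term = 318.499507
  t = 6.0000: term = 363.855493
  t = 6.5000: term = 410.341301
  t = 7.0000: term = 457.680746
  t = 7.5000: term = 505.619825
  t = 8.0000: term = 553.925377
  t = 8.5000: term = 602.383807
  t = 9.0000: term = 650.799894
  t = 9.5000: term = 698.995644
  t = 10.0000: term = 50534.090209
Convexity = (1/P) * sum = 56284.640438 / 721.600089 = 77.999769

Answer: Convexity = 77.9998


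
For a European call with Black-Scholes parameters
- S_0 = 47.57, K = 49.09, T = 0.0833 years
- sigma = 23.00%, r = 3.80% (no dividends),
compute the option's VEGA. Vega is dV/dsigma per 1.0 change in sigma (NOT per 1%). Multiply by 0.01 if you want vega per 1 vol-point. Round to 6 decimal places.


Answer: Vega = 5.070342

Derivation:
d1 = -0.3929431533; d2 = -0.4593251538
phi(d1) = 0.3693019437; exp(-qT) = 1.0000000000; exp(-rT) = 0.9968396046
Vega = S * exp(-qT) * phi(d1) * sqrt(T) = 47.5700 * 1.0000000000 * 0.3693019437 * 0.2886173938 = 5.070342


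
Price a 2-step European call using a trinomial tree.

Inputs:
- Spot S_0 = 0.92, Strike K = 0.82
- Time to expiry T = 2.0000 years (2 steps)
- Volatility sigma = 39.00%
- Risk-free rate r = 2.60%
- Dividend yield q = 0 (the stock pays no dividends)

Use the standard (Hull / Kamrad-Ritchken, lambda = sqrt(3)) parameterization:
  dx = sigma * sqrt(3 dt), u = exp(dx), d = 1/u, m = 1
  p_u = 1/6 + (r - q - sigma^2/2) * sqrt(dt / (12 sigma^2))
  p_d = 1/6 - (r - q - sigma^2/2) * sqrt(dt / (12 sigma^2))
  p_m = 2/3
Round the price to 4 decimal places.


dt = T/N = 1.000000; dx = sigma*sqrt(3*dt) = 0.675500
u = exp(dx) = 1.965015; d = 1/u = 0.508902
p_u = 0.129620, p_m = 0.666667, p_d = 0.203713
Discount per step: exp(-r*dt) = 0.974335
Stock lattice S(k, j) with j the centered position index:
  k=0: S(0,+0) = 0.9200
  k=1: S(1,-1) = 0.4682; S(1,+0) = 0.9200; S(1,+1) = 1.8078
  k=2: S(2,-2) = 0.2383; S(2,-1) = 0.4682; S(2,+0) = 0.9200; S(2,+1) = 1.8078; S(2,+2) = 3.5524
Terminal payoffs V(N, j) = max(S_T - K, 0):
  V(2,-2) = 0.000000; V(2,-1) = 0.000000; V(2,+0) = 0.100000; V(2,+1) = 0.987814; V(2,+2) = 2.732381
Backward induction: V(k, j) = exp(-r*dt) * [p_u * V(k+1, j+1) + p_m * V(k+1, j) + p_d * V(k+1, j-1)]
  V(1,-1) = exp(-r*dt) * [p_u*0.100000 + p_m*0.000000 + p_d*0.000000] = 0.012629
  V(1,+0) = exp(-r*dt) * [p_u*0.987814 + p_m*0.100000 + p_d*0.000000] = 0.189710
  V(1,+1) = exp(-r*dt) * [p_u*2.732381 + p_m*0.987814 + p_d*0.100000] = 1.006571
  V(0,+0) = exp(-r*dt) * [p_u*1.006571 + p_m*0.189710 + p_d*0.012629] = 0.252857

Answer: Price = V(0,0) = 0.2529


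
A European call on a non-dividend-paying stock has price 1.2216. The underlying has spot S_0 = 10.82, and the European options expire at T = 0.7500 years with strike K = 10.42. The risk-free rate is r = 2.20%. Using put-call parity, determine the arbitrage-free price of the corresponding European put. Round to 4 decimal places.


Answer: Put price = 0.6511

Derivation:
Put-call parity: C - P = S_0 * exp(-qT) - K * exp(-rT).
S_0 * exp(-qT) = 10.8200 * 1.00000000 = 10.82000000
K * exp(-rT) = 10.4200 * 0.98363538 = 10.24948065
P = C - S*exp(-qT) + K*exp(-rT)
P = 1.2216 - 10.82000000 + 10.24948065 = 0.6511


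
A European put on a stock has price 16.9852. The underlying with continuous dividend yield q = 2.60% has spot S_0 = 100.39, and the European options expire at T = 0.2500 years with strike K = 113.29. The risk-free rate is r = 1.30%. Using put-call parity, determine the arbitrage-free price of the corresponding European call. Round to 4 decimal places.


Answer: Call price = 3.8024

Derivation:
Put-call parity: C - P = S_0 * exp(-qT) - K * exp(-rT).
S_0 * exp(-qT) = 100.3900 * 0.99352108 = 99.73958115
K * exp(-rT) = 113.2900 * 0.99675528 = 112.92240517
C = P + S*exp(-qT) - K*exp(-rT)
C = 16.9852 + 99.73958115 - 112.92240517 = 3.8024


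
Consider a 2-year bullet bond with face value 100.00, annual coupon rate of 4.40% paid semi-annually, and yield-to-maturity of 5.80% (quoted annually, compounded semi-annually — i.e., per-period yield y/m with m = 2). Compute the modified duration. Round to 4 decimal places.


Coupon per period c = face * coupon_rate / m = 2.200000
Periods per year m = 2; per-period yield y/m = 0.029000
Number of cashflows N = 4
Cashflows (t years, CF_t, discount factor 1/(1+y/m)^(m*t), PV):
  t = 0.5000: CF_t = 2.200000, DF = 0.971817, PV = 2.137998
  t = 1.0000: CF_t = 2.200000, DF = 0.944429, PV = 2.077743
  t = 1.5000: CF_t = 2.200000, DF = 0.917812, PV = 2.019187
  t = 2.0000: CF_t = 102.200000, DF = 0.891946, PV = 91.156868
Price P = sum_t PV_t = 97.391797
First compute Macaulay numerator sum_t t * PV_t:
  t * PV_t at t = 0.5000: 1.068999
  t * PV_t at t = 1.0000: 2.077743
  t * PV_t at t = 1.5000: 3.028781
  t * PV_t at t = 2.0000: 182.313737
Macaulay duration D = 188.489260 / 97.391797 = 1.935371
Modified duration = D / (1 + y/m) = 1.935371 / (1 + 0.029000) = 1.880827

Answer: Modified duration = 1.8808


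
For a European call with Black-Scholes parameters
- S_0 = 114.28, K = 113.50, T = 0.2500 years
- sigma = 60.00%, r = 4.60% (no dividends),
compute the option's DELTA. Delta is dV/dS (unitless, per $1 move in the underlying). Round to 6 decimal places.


Answer: Delta = 0.583620

Derivation:
d1 = 0.2111624681; d2 = -0.0888375319
phi(d1) = 0.3901463604; exp(-qT) = 1.0000000000; exp(-rT) = 0.9885658722
N(d1) = 0.5836197518
Delta = exp(-qT) * N(d1) = 1.0000000000 * 0.5836197518 = 0.583620


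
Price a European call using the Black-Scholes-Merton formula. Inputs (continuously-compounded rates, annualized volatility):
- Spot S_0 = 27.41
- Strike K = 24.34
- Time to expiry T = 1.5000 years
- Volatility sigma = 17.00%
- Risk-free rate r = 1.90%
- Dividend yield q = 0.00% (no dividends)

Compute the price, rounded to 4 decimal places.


Answer: Price = 4.4997

Derivation:
d1 = (ln(S/K) + (r - q + 0.5*sigma^2) * T) / (sigma * sqrt(T)) = 0.81151030
d2 = d1 - sigma * sqrt(T) = 0.60330367
exp(-rT) = 0.97190229; exp(-qT) = 1.00000000
C = S_0 * exp(-qT) * N(d1) - K * exp(-rT) * N(d2)
N(d1) = 0.79146366; N(d2) = 0.72684665
C = 27.4100 * 1.00000000 * 0.79146366 - 24.3400 * 0.97190229 * 0.72684665 = 4.4997


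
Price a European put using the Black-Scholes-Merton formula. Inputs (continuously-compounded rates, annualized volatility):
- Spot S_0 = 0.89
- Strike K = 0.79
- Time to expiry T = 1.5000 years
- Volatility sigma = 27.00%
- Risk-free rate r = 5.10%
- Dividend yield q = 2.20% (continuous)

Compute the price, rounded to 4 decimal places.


d1 = (ln(S/K) + (r - q + 0.5*sigma^2) * T) / (sigma * sqrt(T)) = 0.65732062
d2 = d1 - sigma * sqrt(T) = 0.32663951
exp(-rT) = 0.92635291; exp(-qT) = 0.96753856
P = K * exp(-rT) * N(-d2) - S_0 * exp(-qT) * N(-d1)
N(-d1) = 0.25548739; N(-d2) = 0.37197028
P = 0.7900 * 0.92635291 * 0.37197028 - 0.8900 * 0.96753856 * 0.25548739 = 0.0522

Answer: Price = 0.0522


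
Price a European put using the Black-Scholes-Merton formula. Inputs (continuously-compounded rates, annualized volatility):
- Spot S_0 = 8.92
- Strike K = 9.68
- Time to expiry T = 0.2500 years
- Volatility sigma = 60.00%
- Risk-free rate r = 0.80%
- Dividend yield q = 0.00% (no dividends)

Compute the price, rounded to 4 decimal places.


d1 = (ln(S/K) + (r - q + 0.5*sigma^2) * T) / (sigma * sqrt(T)) = -0.11588652
d2 = d1 - sigma * sqrt(T) = -0.41588652
exp(-rT) = 0.99800200; exp(-qT) = 1.00000000
P = K * exp(-rT) * N(-d2) - S_0 * exp(-qT) * N(-d1)
N(-d1) = 0.54612876; N(-d2) = 0.66125348
P = 9.6800 * 0.99800200 * 0.66125348 - 8.9200 * 1.00000000 * 0.54612876 = 1.5167

Answer: Price = 1.5167


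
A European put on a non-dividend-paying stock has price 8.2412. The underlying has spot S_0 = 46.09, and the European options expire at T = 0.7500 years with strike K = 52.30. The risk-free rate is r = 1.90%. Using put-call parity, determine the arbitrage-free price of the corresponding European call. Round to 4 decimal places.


Answer: Call price = 2.7712

Derivation:
Put-call parity: C - P = S_0 * exp(-qT) - K * exp(-rT).
S_0 * exp(-qT) = 46.0900 * 1.00000000 = 46.09000000
K * exp(-rT) = 52.3000 * 0.98585105 = 51.56000995
C = P + S*exp(-qT) - K*exp(-rT)
C = 8.2412 + 46.09000000 - 51.56000995 = 2.7712


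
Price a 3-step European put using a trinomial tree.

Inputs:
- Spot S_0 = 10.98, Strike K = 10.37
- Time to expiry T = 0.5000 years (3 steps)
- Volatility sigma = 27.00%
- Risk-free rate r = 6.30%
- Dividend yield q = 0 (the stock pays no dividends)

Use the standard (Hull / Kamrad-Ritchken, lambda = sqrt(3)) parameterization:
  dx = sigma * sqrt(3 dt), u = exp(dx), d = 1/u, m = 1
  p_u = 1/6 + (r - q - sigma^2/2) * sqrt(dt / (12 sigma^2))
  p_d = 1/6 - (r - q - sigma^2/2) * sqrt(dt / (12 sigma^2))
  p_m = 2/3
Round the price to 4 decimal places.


Answer: Price = V(0,0) = 0.4254

Derivation:
dt = T/N = 0.166667; dx = sigma*sqrt(3*dt) = 0.190919
u = exp(dx) = 1.210361; d = 1/u = 0.826200
p_u = 0.178255, p_m = 0.666667, p_d = 0.155078
Discount per step: exp(-r*dt) = 0.989555
Stock lattice S(k, j) with j the centered position index:
  k=0: S(0,+0) = 10.9800
  k=1: S(1,-1) = 9.0717; S(1,+0) = 10.9800; S(1,+1) = 13.2898
  k=2: S(2,-2) = 7.4950; S(2,-1) = 9.0717; S(2,+0) = 10.9800; S(2,+1) = 13.2898; S(2,+2) = 16.0854
  k=3: S(3,-3) = 6.1924; S(3,-2) = 7.4950; S(3,-1) = 9.0717; S(3,+0) = 10.9800; S(3,+1) = 13.2898; S(3,+2) = 16.0854; S(3,+3) = 19.4692
Terminal payoffs V(N, j) = max(K - S_T, 0):
  V(3,-3) = 4.177623; V(3,-2) = 2.874988; V(3,-1) = 1.298328; V(3,+0) = 0.000000; V(3,+1) = 0.000000; V(3,+2) = 0.000000; V(3,+3) = 0.000000
Backward induction: V(k, j) = exp(-r*dt) * [p_u * V(k+1, j+1) + p_m * V(k+1, j) + p_d * V(k+1, j-1)]
  V(2,-2) = exp(-r*dt) * [p_u*1.298328 + p_m*2.874988 + p_d*4.177623] = 2.766746
  V(2,-1) = exp(-r*dt) * [p_u*0.000000 + p_m*1.298328 + p_d*2.874988] = 1.297702
  V(2,+0) = exp(-r*dt) * [p_u*0.000000 + p_m*0.000000 + p_d*1.298328] = 0.199239
  V(2,+1) = exp(-r*dt) * [p_u*0.000000 + p_m*0.000000 + p_d*0.000000] = 0.000000
  V(2,+2) = exp(-r*dt) * [p_u*0.000000 + p_m*0.000000 + p_d*0.000000] = 0.000000
  V(1,-1) = exp(-r*dt) * [p_u*0.199239 + p_m*1.297702 + p_d*2.766746] = 1.315822
  V(1,+0) = exp(-r*dt) * [p_u*0.000000 + p_m*0.199239 + p_d*1.297702] = 0.330582
  V(1,+1) = exp(-r*dt) * [p_u*0.000000 + p_m*0.000000 + p_d*0.199239] = 0.030575
  V(0,+0) = exp(-r*dt) * [p_u*0.030575 + p_m*0.330582 + p_d*1.315822] = 0.425403
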